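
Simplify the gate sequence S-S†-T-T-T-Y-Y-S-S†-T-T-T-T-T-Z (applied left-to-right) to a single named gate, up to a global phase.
Z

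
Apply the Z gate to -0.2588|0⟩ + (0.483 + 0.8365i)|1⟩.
-0.2588|0⟩ + (-0.483 - 0.8365i)|1⟩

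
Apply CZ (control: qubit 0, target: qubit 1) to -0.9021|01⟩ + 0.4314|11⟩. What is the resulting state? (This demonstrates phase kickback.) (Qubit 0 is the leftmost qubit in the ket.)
-0.9021|01⟩ - 0.4314|11⟩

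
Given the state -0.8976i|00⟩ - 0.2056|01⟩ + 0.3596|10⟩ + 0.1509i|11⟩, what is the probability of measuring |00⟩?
0.8057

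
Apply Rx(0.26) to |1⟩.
-0.1296i|0⟩ + 0.9916|1⟩

Rx(0.26) = [[cos(θ/2), −i·sin(θ/2)], [−i·sin(θ/2), cos(θ/2)]]; θ = 0.26, cos(θ/2) ≈ 0.991562, sin(θ/2) ≈ 0.129634.
With a = amp(|0⟩) = 0 and b = amp(|1⟩) = 1:
new amp(|0⟩) = (0.991562)·a + (-0.129634i)·b = -0.1296i
new amp(|1⟩) = (-0.129634i)·a + (0.991562)·b = 0.9916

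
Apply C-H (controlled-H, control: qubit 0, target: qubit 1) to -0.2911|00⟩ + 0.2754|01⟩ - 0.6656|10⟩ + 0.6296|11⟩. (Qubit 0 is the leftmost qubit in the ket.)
-0.2911|00⟩ + 0.2754|01⟩ - 0.02546|10⟩ - 0.9158|11⟩

C-H leaves the control-|0⟩ kets |00⟩, |01⟩ unchanged and applies H to qubit 1 on the control-|1⟩ pair (|10⟩, |11⟩).
H = [[1/√2, 1/√2], [1/√2, -1/√2]].
With a = amp(|10⟩) = -0.6656 and b = amp(|11⟩) = 0.6296:
new amp(|10⟩) = (1/√2)·a + (1/√2)·b = -0.02546
new amp(|11⟩) = (1/√2)·a + (-1/√2)·b = -0.9158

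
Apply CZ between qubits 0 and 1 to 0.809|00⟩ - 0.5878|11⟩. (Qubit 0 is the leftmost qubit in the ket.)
0.809|00⟩ + 0.5878|11⟩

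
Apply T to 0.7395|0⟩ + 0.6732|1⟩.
0.7395|0⟩ + (0.476 + 0.476i)|1⟩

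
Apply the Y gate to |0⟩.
i|1⟩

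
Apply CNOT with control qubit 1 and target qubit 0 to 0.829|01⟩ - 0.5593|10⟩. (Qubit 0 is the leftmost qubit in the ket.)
-0.5593|10⟩ + 0.829|11⟩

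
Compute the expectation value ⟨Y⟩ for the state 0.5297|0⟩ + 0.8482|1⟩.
0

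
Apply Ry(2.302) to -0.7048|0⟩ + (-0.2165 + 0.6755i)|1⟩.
(-0.08956 - 0.6168i)|0⟩ + (-0.7318 + 0.2753i)|1⟩

Ry(2.302) = [[cos(θ/2), −sin(θ/2)], [sin(θ/2), cos(θ/2)]]; θ = 2.302, cos(θ/2) ≈ 0.407574, sin(θ/2) ≈ 0.913172.
With a = amp(|0⟩) = -0.7048 and b = amp(|1⟩) = (-0.2165 + 0.6755i):
new amp(|0⟩) = (0.407574)·a + (-0.913172)·b = (-0.08956 - 0.6168i)
new amp(|1⟩) = (0.913172)·a + (0.407574)·b = (-0.7318 + 0.2753i)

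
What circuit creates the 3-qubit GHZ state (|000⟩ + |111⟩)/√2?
H(q0) → CNOT(q0,q1) → CNOT(q0,q2)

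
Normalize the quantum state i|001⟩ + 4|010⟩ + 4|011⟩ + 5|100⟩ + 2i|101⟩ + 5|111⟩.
0.1072i|001⟩ + 0.4288|010⟩ + 0.4288|011⟩ + 0.5361|100⟩ + 0.2144i|101⟩ + 0.5361|111⟩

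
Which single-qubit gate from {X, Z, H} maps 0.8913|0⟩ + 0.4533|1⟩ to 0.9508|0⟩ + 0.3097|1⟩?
H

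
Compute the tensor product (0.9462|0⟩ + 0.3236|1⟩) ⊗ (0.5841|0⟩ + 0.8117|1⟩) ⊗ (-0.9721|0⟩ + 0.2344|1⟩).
-0.5373|000⟩ + 0.1295|001⟩ - 0.7466|010⟩ + 0.18|011⟩ - 0.1837|100⟩ + 0.04431|101⟩ - 0.2553|110⟩ + 0.06157|111⟩

amp(|b₁b₂…⟩) = product of the factor amplitudes for bits b₁, b₂, …; only kets whose every factor amplitude is nonzero survive.
|000⟩: (0.9462)(0.5841)(-0.9721) = -0.5373
|001⟩: (0.9462)(0.5841)(0.2344) = 0.1295
|010⟩: (0.9462)(0.8117)(-0.9721) = -0.7466
|011⟩: (0.9462)(0.8117)(0.2344) = 0.18
|100⟩: (0.3236)(0.5841)(-0.9721) = -0.1837
|101⟩: (0.3236)(0.5841)(0.2344) = 0.04431
|110⟩: (0.3236)(0.8117)(-0.9721) = -0.2553
|111⟩: (0.3236)(0.8117)(0.2344) = 0.06157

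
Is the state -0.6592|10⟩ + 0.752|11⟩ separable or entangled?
Separable

Writing the state as a|00⟩ + b|01⟩ + c|10⟩ + d|11⟩, it is a product state iff ad − bc = 0.
Here (a, b, c, d) = (0, 0, -0.6592, 0.752): ad − bc = (0)(0.752) − (0)(-0.6592) = 0, so the state is separable.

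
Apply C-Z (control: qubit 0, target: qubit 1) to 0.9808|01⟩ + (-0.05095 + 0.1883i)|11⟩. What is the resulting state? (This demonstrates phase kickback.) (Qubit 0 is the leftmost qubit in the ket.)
0.9808|01⟩ + (0.05095 - 0.1883i)|11⟩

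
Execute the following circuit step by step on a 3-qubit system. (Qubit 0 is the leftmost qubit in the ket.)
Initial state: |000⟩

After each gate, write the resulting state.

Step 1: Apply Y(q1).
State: i|010⟩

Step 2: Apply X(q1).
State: i|000⟩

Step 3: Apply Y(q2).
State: -|001⟩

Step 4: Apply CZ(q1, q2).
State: -|001⟩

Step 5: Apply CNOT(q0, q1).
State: -|001⟩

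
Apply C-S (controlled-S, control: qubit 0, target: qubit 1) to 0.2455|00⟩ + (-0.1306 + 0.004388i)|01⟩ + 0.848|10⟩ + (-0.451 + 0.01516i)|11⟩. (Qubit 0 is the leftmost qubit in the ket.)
0.2455|00⟩ + (-0.1306 + 0.004388i)|01⟩ + 0.848|10⟩ + (-0.01516 - 0.451i)|11⟩

C-S leaves the control-|0⟩ kets |00⟩, |01⟩ unchanged and applies S to qubit 1 on the control-|1⟩ pair (|10⟩, |11⟩).
S = [[1, 0], [0, i]].
With a = amp(|10⟩) = 0.848 and b = amp(|11⟩) = (-0.451 + 0.01516i):
new amp(|10⟩) = (1)·a = 0.848
new amp(|11⟩) = (i)·b = (-0.01516 - 0.451i)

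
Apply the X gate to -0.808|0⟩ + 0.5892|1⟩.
0.5892|0⟩ - 0.808|1⟩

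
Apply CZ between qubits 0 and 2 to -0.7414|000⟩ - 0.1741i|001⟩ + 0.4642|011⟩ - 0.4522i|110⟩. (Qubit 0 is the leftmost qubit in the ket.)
-0.7414|000⟩ - 0.1741i|001⟩ + 0.4642|011⟩ - 0.4522i|110⟩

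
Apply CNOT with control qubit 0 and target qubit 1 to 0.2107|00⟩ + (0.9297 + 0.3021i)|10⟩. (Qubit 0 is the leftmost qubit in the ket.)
0.2107|00⟩ + (0.9297 + 0.3021i)|11⟩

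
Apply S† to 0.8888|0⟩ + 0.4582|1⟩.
0.8888|0⟩ - 0.4582i|1⟩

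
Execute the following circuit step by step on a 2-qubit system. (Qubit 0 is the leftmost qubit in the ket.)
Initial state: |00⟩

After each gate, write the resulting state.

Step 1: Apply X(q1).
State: |01⟩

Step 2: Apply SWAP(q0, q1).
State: |10⟩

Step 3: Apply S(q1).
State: |10⟩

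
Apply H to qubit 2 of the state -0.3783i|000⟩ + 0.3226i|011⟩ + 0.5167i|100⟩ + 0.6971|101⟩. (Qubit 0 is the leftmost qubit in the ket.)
-0.2675i|000⟩ - 0.2675i|001⟩ + 0.2281i|010⟩ - 0.2281i|011⟩ + (0.4929 + 0.3654i)|100⟩ + (-0.4929 + 0.3654i)|101⟩

H on qubit 2 mixes each pair of kets that differ only in qubit 2: amplitudes (a, b) of (|…0…⟩, |…1…⟩) become ((a + b)/√2, (a − b)/√2). Kets absent from the input have amplitude 0.
(|000⟩, |001⟩): (a, b) = (-0.3783i, 0) → (-0.2675i, -0.2675i)
(|010⟩, |011⟩): (a, b) = (0, 0.3226i) → (0.2281i, -0.2281i)
(|100⟩, |101⟩): (a, b) = (0.5167i, 0.6971) → ((0.4929 + 0.3654i), (-0.4929 + 0.3654i))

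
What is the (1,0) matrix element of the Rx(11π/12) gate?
-0.9914i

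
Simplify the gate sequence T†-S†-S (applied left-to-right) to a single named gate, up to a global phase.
T†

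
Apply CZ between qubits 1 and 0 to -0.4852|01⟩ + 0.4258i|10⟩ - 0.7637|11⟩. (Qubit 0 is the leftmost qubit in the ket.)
-0.4852|01⟩ + 0.4258i|10⟩ + 0.7637|11⟩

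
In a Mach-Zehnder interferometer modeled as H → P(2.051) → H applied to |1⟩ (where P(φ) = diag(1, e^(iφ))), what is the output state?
(0.731 - 0.4435i)|0⟩ + (0.269 + 0.4435i)|1⟩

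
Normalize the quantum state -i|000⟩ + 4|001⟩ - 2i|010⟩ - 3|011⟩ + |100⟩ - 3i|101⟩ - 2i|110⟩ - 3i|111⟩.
-0.1374i|000⟩ + 0.5494|001⟩ - 0.2747i|010⟩ - 0.4121|011⟩ + 0.1374|100⟩ - 0.4121i|101⟩ - 0.2747i|110⟩ - 0.4121i|111⟩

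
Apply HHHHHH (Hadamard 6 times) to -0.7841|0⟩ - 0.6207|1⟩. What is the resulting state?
-0.7841|0⟩ - 0.6207|1⟩

H² = I, so an even number of Hadamards cancels: H^6 = I and the state is unchanged.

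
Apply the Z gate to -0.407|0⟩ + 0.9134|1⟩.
-0.407|0⟩ - 0.9134|1⟩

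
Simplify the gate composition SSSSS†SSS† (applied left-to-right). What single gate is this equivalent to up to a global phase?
I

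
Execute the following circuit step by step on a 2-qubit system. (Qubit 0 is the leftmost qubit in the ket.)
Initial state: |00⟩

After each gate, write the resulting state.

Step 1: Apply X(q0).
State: |10⟩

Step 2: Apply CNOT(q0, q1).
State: |11⟩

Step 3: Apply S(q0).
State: i|11⟩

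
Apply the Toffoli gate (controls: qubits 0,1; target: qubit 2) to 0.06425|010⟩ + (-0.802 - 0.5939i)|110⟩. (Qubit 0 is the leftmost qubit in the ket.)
0.06425|010⟩ + (-0.802 - 0.5939i)|111⟩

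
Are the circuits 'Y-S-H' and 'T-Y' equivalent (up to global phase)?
No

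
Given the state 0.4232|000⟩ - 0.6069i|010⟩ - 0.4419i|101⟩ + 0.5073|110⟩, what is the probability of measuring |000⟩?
0.1791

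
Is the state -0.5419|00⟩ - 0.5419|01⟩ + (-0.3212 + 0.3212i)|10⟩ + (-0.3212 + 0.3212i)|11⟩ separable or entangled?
Separable

Writing the state as a|00⟩ + b|01⟩ + c|10⟩ + d|11⟩, it is a product state iff ad − bc = 0.
Here (a, b, c, d) = (-0.5419, -0.5419, (-0.3212 + 0.3212i), (-0.3212 + 0.3212i)): ad − bc = (-0.5419)(-0.3212 + 0.3212i) − (-0.5419)(-0.3212 + 0.3212i) = 0, so the state is separable.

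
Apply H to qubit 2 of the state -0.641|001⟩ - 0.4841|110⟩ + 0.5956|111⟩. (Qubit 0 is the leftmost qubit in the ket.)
-0.4533|000⟩ + 0.4533|001⟩ + 0.07884|110⟩ - 0.7635|111⟩

H on qubit 2 mixes each pair of kets that differ only in qubit 2: amplitudes (a, b) of (|…0…⟩, |…1…⟩) become ((a + b)/√2, (a − b)/√2). Kets absent from the input have amplitude 0.
(|000⟩, |001⟩): (a, b) = (0, -0.641) → (-0.4533, 0.4533)
(|110⟩, |111⟩): (a, b) = (-0.4841, 0.5956) → (0.07884, -0.7635)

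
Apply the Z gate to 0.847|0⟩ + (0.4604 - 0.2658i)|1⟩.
0.847|0⟩ + (-0.4604 + 0.2658i)|1⟩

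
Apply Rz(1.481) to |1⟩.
(0.7381 + 0.6747i)|1⟩

Rz(1.481) = [[e^(−iθ/2), 0], [0, e^(iθ/2)]] with e^(±iθ/2) = cos(θ/2) ± i·sin(θ/2); θ = 1.481, cos(θ/2) ≈ 0.738131, sin(θ/2) ≈ 0.674657.
With a = amp(|0⟩) = 0 and b = amp(|1⟩) = 1:
new amp(|0⟩) = (0.738131 - 0.674657i)·a = 0
new amp(|1⟩) = (0.738131 + 0.674657i)·b = (0.7381 + 0.6747i)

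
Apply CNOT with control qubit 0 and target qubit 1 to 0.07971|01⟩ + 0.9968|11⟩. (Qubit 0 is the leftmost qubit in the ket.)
0.07971|01⟩ + 0.9968|10⟩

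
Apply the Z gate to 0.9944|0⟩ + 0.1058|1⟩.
0.9944|0⟩ - 0.1058|1⟩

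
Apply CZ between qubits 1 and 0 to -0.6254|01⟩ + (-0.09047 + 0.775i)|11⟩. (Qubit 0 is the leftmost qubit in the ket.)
-0.6254|01⟩ + (0.09047 - 0.775i)|11⟩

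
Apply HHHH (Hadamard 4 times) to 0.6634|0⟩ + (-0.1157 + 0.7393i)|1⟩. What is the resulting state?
0.6634|0⟩ + (-0.1157 + 0.7393i)|1⟩

H² = I, so an even number of Hadamards cancels: H^4 = I and the state is unchanged.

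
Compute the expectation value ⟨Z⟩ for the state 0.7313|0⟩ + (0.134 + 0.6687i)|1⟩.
0.06968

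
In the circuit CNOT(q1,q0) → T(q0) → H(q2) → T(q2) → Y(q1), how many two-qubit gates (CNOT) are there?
1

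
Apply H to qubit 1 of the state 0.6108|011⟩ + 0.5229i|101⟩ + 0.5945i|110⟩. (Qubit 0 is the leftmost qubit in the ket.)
0.4319|001⟩ - 0.4319|011⟩ + 0.4204i|100⟩ + 0.3697i|101⟩ - 0.4204i|110⟩ + 0.3697i|111⟩

H on qubit 1 mixes each pair of kets that differ only in qubit 1: amplitudes (a, b) of (|…0…⟩, |…1…⟩) become ((a + b)/√2, (a − b)/√2). Kets absent from the input have amplitude 0.
(|001⟩, |011⟩): (a, b) = (0, 0.6108) → (0.4319, -0.4319)
(|100⟩, |110⟩): (a, b) = (0, 0.5945i) → (0.4204i, -0.4204i)
(|101⟩, |111⟩): (a, b) = (0.5229i, 0) → (0.3697i, 0.3697i)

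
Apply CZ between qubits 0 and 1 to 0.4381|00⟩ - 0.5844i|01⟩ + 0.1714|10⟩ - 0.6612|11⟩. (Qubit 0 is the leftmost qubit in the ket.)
0.4381|00⟩ - 0.5844i|01⟩ + 0.1714|10⟩ + 0.6612|11⟩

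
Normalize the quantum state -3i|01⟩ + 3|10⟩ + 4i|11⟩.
-0.5145i|01⟩ + 0.5145|10⟩ + 0.686i|11⟩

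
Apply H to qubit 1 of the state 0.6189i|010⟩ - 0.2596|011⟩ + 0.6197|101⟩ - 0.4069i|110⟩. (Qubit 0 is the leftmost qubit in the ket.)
0.4376i|000⟩ - 0.1836|001⟩ - 0.4376i|010⟩ + 0.1836|011⟩ - 0.2877i|100⟩ + 0.4382|101⟩ + 0.2877i|110⟩ + 0.4382|111⟩

H on qubit 1 mixes each pair of kets that differ only in qubit 1: amplitudes (a, b) of (|…0…⟩, |…1…⟩) become ((a + b)/√2, (a − b)/√2). Kets absent from the input have amplitude 0.
(|000⟩, |010⟩): (a, b) = (0, 0.6189i) → (0.4376i, -0.4376i)
(|001⟩, |011⟩): (a, b) = (0, -0.2596) → (-0.1836, 0.1836)
(|100⟩, |110⟩): (a, b) = (0, -0.4069i) → (-0.2877i, 0.2877i)
(|101⟩, |111⟩): (a, b) = (0.6197, 0) → (0.4382, 0.4382)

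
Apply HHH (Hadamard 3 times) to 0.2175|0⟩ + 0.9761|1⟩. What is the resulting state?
0.844|0⟩ - 0.5364|1⟩

H² = I, so H^3 = H: a single Hadamard. With (a, b) = (0.2175, 0.9761), H gives ((a + b)/√2, (a − b)/√2) = (0.844, -0.5364).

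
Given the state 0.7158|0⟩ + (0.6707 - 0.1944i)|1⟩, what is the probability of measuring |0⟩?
0.5124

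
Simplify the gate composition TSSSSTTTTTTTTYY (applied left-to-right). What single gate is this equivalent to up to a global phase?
T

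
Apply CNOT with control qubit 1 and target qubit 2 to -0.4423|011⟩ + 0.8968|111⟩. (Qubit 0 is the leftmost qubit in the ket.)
-0.4423|010⟩ + 0.8968|110⟩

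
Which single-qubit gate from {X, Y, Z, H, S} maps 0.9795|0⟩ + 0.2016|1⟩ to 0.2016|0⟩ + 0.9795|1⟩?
X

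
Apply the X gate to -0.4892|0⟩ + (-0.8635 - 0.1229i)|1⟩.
(-0.8635 - 0.1229i)|0⟩ - 0.4892|1⟩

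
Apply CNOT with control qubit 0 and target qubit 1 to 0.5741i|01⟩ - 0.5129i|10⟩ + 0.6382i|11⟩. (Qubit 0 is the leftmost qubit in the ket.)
0.5741i|01⟩ + 0.6382i|10⟩ - 0.5129i|11⟩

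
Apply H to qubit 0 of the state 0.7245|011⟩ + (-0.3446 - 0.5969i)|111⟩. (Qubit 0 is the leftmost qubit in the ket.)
(0.2686 - 0.4221i)|011⟩ + (0.756 + 0.4221i)|111⟩

H on qubit 0 mixes each pair of kets that differ only in qubit 0: amplitudes (a, b) of (|…0…⟩, |…1…⟩) become ((a + b)/√2, (a − b)/√2). Kets absent from the input have amplitude 0.
(|011⟩, |111⟩): (a, b) = (0.7245, (-0.3446 - 0.5969i)) → ((0.2686 - 0.4221i), (0.756 + 0.4221i))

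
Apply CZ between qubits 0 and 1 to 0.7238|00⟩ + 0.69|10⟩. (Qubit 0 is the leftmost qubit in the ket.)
0.7238|00⟩ + 0.69|10⟩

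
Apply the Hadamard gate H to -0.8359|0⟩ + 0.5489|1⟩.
-0.2029|0⟩ - 0.9792|1⟩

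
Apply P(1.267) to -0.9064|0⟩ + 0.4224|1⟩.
-0.9064|0⟩ + (0.1264 + 0.4031i)|1⟩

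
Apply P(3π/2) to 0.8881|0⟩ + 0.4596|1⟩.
0.8881|0⟩ - 0.4596i|1⟩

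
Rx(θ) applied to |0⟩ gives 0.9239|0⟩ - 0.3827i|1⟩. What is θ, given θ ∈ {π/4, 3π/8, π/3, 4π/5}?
π/4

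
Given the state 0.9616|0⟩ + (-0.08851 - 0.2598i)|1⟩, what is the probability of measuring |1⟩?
0.07533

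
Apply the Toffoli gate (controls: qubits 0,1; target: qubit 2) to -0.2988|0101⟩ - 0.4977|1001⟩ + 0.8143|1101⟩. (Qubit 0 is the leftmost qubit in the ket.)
-0.2988|0101⟩ - 0.4977|1001⟩ + 0.8143|1111⟩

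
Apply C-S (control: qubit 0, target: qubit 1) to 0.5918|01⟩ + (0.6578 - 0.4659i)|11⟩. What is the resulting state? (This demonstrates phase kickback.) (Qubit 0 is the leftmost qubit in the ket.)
0.5918|01⟩ + (0.4659 + 0.6578i)|11⟩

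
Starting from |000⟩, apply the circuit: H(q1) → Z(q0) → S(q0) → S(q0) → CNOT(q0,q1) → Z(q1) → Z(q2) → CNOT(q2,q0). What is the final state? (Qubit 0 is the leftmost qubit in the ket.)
1/√2|000⟩ - 1/√2|010⟩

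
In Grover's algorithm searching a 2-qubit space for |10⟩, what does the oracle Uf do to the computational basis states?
Uf|x⟩ = -|x⟩ if x = 10, else |x⟩ (phase flip on target)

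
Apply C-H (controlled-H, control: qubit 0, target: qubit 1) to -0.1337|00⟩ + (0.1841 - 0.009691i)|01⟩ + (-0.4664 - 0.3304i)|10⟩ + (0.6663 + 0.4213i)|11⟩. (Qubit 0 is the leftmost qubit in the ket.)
-0.1337|00⟩ + (0.1841 - 0.009691i)|01⟩ + (0.1414 + 0.06428i)|10⟩ + (-0.8009 - 0.5315i)|11⟩

C-H leaves the control-|0⟩ kets |00⟩, |01⟩ unchanged and applies H to qubit 1 on the control-|1⟩ pair (|10⟩, |11⟩).
H = [[1/√2, 1/√2], [1/√2, -1/√2]].
With a = amp(|10⟩) = (-0.4664 - 0.3304i) and b = amp(|11⟩) = (0.6663 + 0.4213i):
new amp(|10⟩) = (1/√2)·a + (1/√2)·b = (0.1414 + 0.06428i)
new amp(|11⟩) = (1/√2)·a + (-1/√2)·b = (-0.8009 - 0.5315i)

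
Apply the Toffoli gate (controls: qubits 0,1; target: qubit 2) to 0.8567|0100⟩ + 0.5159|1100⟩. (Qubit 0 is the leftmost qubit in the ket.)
0.8567|0100⟩ + 0.5159|1110⟩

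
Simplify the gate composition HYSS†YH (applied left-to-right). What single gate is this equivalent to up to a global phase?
I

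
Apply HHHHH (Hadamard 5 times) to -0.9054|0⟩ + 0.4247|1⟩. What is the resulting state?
-0.3399|0⟩ - 0.9405|1⟩

H² = I, so H^5 = H: a single Hadamard. With (a, b) = (-0.9054, 0.4247), H gives ((a + b)/√2, (a − b)/√2) = (-0.3399, -0.9405).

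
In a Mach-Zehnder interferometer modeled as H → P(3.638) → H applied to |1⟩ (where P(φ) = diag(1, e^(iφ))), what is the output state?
(0.9396 + 0.2381i)|0⟩ + (0.06035 - 0.2381i)|1⟩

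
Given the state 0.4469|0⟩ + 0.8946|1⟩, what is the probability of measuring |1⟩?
0.8003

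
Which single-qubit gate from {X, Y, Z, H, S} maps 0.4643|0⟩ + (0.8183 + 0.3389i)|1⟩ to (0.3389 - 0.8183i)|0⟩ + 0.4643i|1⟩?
Y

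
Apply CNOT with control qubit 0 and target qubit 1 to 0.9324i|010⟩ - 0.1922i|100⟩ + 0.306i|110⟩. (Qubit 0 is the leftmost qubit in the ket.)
0.9324i|010⟩ + 0.306i|100⟩ - 0.1922i|110⟩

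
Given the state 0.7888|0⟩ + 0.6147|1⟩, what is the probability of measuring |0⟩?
0.6222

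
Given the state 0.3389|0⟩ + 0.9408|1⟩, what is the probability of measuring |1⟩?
0.8851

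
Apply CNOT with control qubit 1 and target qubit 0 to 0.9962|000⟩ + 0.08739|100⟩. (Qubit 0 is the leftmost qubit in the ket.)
0.9962|000⟩ + 0.08739|100⟩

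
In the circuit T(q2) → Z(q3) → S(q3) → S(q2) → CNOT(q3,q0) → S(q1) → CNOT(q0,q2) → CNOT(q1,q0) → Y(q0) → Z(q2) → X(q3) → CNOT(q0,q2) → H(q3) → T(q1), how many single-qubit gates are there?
10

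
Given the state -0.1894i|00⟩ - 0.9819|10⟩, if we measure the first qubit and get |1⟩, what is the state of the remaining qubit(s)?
-|0⟩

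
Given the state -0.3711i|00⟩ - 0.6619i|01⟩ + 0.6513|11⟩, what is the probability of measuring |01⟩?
0.4381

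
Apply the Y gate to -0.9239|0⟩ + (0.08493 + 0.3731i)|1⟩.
(0.3731 - 0.08493i)|0⟩ - 0.9239i|1⟩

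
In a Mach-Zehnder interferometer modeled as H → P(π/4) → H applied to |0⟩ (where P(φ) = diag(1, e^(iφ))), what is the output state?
(0.8536 + (1/√8)i)|0⟩ + (0.1464 - (1/√8)i)|1⟩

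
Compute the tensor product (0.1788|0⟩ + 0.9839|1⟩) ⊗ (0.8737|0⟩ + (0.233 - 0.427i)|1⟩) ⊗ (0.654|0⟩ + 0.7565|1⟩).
0.1022|000⟩ + 0.1182|001⟩ + (0.02725 - 0.04993i)|010⟩ + (0.03152 - 0.05776i)|011⟩ + 0.5622|100⟩ + 0.6503|101⟩ + (0.1499 - 0.2748i)|110⟩ + (0.1734 - 0.3178i)|111⟩

amp(|b₁b₂…⟩) = product of the factor amplitudes for bits b₁, b₂, …; only kets whose every factor amplitude is nonzero survive.
|000⟩: (0.1788)(0.8737)(0.654) = 0.1022
|001⟩: (0.1788)(0.8737)(0.7565) = 0.1182
|010⟩: (0.1788)(0.233 - 0.427i)(0.654) = (0.02725 - 0.04993i)
|011⟩: (0.1788)(0.233 - 0.427i)(0.7565) = (0.03152 - 0.05776i)
|100⟩: (0.9839)(0.8737)(0.654) = 0.5622
|101⟩: (0.9839)(0.8737)(0.7565) = 0.6503
|110⟩: (0.9839)(0.233 - 0.427i)(0.654) = (0.1499 - 0.2748i)
|111⟩: (0.9839)(0.233 - 0.427i)(0.7565) = (0.1734 - 0.3178i)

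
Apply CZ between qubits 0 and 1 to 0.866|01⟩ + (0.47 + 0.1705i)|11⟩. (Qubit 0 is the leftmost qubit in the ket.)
0.866|01⟩ + (-0.47 - 0.1705i)|11⟩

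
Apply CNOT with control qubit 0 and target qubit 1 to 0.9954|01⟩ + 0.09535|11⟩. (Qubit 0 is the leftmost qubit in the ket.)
0.9954|01⟩ + 0.09535|10⟩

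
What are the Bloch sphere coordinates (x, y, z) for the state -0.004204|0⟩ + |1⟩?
(-0.008408, 0, -1)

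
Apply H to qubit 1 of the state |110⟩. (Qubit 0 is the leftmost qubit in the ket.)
1/√2|100⟩ - 1/√2|110⟩

H on qubit 1 mixes each pair of kets that differ only in qubit 1: amplitudes (a, b) of (|…0…⟩, |…1…⟩) become ((a + b)/√2, (a − b)/√2). Kets absent from the input have amplitude 0.
(|100⟩, |110⟩): (a, b) = (0, 1) → (1/√2, -1/√2)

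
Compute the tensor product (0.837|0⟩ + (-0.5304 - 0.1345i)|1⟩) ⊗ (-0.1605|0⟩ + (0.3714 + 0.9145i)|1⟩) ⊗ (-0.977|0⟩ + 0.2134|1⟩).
0.1312|000⟩ - 0.02867|001⟩ + (-0.3037 - 0.7478i)|010⟩ + (0.06634 + 0.1633i)|011⟩ + (-0.08317 - 0.02109i)|100⟩ + (0.01817 + 0.004607i)|101⟩ + (0.07229 + 0.5227i)|110⟩ + (-0.01579 - 0.1142i)|111⟩

amp(|b₁b₂…⟩) = product of the factor amplitudes for bits b₁, b₂, …; only kets whose every factor amplitude is nonzero survive.
|000⟩: (0.837)(-0.1605)(-0.977) = 0.1312
|001⟩: (0.837)(-0.1605)(0.2134) = -0.02867
|010⟩: (0.837)(0.3714 + 0.9145i)(-0.977) = (-0.3037 - 0.7478i)
|011⟩: (0.837)(0.3714 + 0.9145i)(0.2134) = (0.06634 + 0.1633i)
|100⟩: (-0.5304 - 0.1345i)(-0.1605)(-0.977) = (-0.08317 - 0.02109i)
|101⟩: (-0.5304 - 0.1345i)(-0.1605)(0.2134) = (0.01817 + 0.004607i)
|110⟩: (-0.5304 - 0.1345i)(0.3714 + 0.9145i)(-0.977) = (0.07229 + 0.5227i)
|111⟩: (-0.5304 - 0.1345i)(0.3714 + 0.9145i)(0.2134) = (-0.01579 - 0.1142i)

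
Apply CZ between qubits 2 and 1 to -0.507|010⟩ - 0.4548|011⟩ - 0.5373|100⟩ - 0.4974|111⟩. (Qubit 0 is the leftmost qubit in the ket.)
-0.507|010⟩ + 0.4548|011⟩ - 0.5373|100⟩ + 0.4974|111⟩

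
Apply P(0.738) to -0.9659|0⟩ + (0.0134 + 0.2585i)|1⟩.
-0.9659|0⟩ + (-0.164 + 0.2003i)|1⟩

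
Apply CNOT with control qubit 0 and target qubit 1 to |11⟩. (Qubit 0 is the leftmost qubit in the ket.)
|10⟩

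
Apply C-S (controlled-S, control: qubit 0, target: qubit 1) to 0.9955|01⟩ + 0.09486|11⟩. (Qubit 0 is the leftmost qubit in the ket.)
0.9955|01⟩ + 0.09486i|11⟩

C-S leaves the control-|0⟩ kets |00⟩, |01⟩ unchanged and applies S to qubit 1 on the control-|1⟩ pair (|10⟩, |11⟩).
S = [[1, 0], [0, i]].
With a = amp(|10⟩) = 0 and b = amp(|11⟩) = 0.09486:
new amp(|10⟩) = (1)·a = 0
new amp(|11⟩) = (i)·b = 0.09486i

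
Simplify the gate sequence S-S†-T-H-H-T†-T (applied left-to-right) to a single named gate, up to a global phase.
T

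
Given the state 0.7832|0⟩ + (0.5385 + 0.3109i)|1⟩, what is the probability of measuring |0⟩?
0.6134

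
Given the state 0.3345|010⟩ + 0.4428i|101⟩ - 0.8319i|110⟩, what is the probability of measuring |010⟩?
0.1119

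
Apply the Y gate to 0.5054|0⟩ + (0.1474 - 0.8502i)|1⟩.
(-0.8502 - 0.1474i)|0⟩ + 0.5054i|1⟩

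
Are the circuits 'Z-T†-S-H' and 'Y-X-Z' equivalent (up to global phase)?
No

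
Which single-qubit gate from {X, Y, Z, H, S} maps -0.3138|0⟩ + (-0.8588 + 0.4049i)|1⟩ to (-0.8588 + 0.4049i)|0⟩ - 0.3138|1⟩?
X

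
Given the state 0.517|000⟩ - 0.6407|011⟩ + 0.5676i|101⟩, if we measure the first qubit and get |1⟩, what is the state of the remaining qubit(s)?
i|01⟩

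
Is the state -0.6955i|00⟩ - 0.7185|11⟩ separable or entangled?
Entangled

Writing the state as a|00⟩ + b|01⟩ + c|10⟩ + d|11⟩, it is a product state iff ad − bc = 0.
Here (a, b, c, d) = (-0.6955i, 0, 0, -0.7185): ad − bc = (-0.6955i)(-0.7185) − (0)(0) = 0.4997i ≠ 0, so the state is entangled.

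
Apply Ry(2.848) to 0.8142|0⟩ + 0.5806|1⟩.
-0.4553|0⟩ + 0.8904|1⟩

Ry(2.848) = [[cos(θ/2), −sin(θ/2)], [sin(θ/2), cos(θ/2)]]; θ = 2.848, cos(θ/2) ≈ 0.14627, sin(θ/2) ≈ 0.989245.
With a = amp(|0⟩) = 0.8142 and b = amp(|1⟩) = 0.5806:
new amp(|0⟩) = (0.14627)·a + (-0.989245)·b = -0.4553
new amp(|1⟩) = (0.989245)·a + (0.14627)·b = 0.8904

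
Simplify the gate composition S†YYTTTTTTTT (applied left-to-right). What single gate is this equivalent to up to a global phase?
S†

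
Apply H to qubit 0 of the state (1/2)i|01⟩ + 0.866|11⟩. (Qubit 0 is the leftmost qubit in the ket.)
(0.6124 + (1/√8)i)|01⟩ + (-0.6124 + (1/√8)i)|11⟩

H on qubit 0 mixes each pair of kets that differ only in qubit 0: amplitudes (a, b) of (|…0…⟩, |…1…⟩) become ((a + b)/√2, (a − b)/√2). Kets absent from the input have amplitude 0.
(|01⟩, |11⟩): (a, b) = ((1/2)i, 0.866) → ((0.6124 + (1/√8)i), (-0.6124 + (1/√8)i))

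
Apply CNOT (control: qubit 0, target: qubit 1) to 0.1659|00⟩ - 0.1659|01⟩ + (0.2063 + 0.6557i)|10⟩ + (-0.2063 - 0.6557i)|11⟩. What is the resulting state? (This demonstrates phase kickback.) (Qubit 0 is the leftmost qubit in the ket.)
0.1659|00⟩ - 0.1659|01⟩ + (-0.2063 - 0.6557i)|10⟩ + (0.2063 + 0.6557i)|11⟩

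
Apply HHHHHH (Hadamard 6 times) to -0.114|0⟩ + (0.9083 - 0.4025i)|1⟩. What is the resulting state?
-0.114|0⟩ + (0.9083 - 0.4025i)|1⟩

H² = I, so an even number of Hadamards cancels: H^6 = I and the state is unchanged.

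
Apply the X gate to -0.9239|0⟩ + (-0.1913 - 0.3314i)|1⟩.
(-0.1913 - 0.3314i)|0⟩ - 0.9239|1⟩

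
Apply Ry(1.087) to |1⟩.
-0.5171|0⟩ + 0.8559|1⟩

Ry(1.087) = [[cos(θ/2), −sin(θ/2)], [sin(θ/2), cos(θ/2)]]; θ = 1.087, cos(θ/2) ≈ 0.855904, sin(θ/2) ≈ 0.517135.
With a = amp(|0⟩) = 0 and b = amp(|1⟩) = 1:
new amp(|0⟩) = (0.855904)·a + (-0.517135)·b = -0.5171
new amp(|1⟩) = (0.517135)·a + (0.855904)·b = 0.8559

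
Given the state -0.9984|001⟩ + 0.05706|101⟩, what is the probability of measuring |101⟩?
0.003256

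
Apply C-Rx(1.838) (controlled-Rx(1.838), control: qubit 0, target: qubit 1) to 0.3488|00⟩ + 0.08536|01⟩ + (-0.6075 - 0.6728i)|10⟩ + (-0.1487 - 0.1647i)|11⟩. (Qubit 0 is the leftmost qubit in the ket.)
0.3488|00⟩ + 0.08536|01⟩ + (-0.4995 - 0.2899i)|10⟩ + (-0.6251 + 0.3831i)|11⟩

C-Rx(1.838) leaves the control-|0⟩ kets |00⟩, |01⟩ unchanged and applies Rx(1.838) to qubit 1 on the control-|1⟩ pair (|10⟩, |11⟩).
Rx(1.838) = [[cos(θ/2), −i·sin(θ/2)], [−i·sin(θ/2), cos(θ/2)]]; θ = 1.838, cos(θ/2) ≈ 0.606615, sin(θ/2) ≈ 0.794995.
With a = amp(|10⟩) = (-0.6075 - 0.6728i) and b = amp(|11⟩) = (-0.1487 - 0.1647i):
new amp(|10⟩) = (0.606615)·a + (-0.794995i)·b = (-0.4995 - 0.2899i)
new amp(|11⟩) = (-0.794995i)·a + (0.606615)·b = (-0.6251 + 0.3831i)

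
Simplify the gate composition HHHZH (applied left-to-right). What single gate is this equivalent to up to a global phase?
X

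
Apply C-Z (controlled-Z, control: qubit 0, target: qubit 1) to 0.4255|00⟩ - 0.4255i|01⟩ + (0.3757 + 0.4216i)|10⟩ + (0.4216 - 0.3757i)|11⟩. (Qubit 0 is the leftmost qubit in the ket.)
0.4255|00⟩ - 0.4255i|01⟩ + (0.3757 + 0.4216i)|10⟩ + (-0.4216 + 0.3757i)|11⟩

C-Z leaves the control-|0⟩ kets |00⟩, |01⟩ unchanged and applies Z to qubit 1 on the control-|1⟩ pair (|10⟩, |11⟩).
Z = [[1, 0], [0, -1]].
With a = amp(|10⟩) = (0.3757 + 0.4216i) and b = amp(|11⟩) = (0.4216 - 0.3757i):
new amp(|10⟩) = (1)·a = (0.3757 + 0.4216i)
new amp(|11⟩) = (-1)·b = (-0.4216 + 0.3757i)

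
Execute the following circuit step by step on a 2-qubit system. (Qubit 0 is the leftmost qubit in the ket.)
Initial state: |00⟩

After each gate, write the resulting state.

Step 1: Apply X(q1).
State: |01⟩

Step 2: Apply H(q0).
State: 1/√2|01⟩ + 1/√2|11⟩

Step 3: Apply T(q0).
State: 1/√2|01⟩ + (1/2 + (1/2)i)|11⟩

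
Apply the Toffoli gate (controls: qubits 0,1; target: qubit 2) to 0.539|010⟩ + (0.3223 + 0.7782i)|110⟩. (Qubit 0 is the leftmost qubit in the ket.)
0.539|010⟩ + (0.3223 + 0.7782i)|111⟩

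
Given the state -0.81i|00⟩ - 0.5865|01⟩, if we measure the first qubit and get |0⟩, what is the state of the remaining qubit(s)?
-0.81i|0⟩ - 0.5865|1⟩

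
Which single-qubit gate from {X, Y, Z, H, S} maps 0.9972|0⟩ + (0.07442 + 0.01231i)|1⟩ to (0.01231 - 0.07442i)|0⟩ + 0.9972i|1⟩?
Y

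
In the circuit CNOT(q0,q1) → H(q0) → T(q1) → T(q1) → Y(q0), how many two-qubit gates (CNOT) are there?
1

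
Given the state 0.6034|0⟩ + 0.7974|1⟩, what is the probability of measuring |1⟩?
0.6358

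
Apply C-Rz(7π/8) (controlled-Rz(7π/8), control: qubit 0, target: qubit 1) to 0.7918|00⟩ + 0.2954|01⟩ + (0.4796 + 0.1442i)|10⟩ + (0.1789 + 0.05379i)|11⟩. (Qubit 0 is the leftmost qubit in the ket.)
0.7918|00⟩ + 0.2954|01⟩ + (0.235 - 0.4423i)|10⟩ + (-0.01785 + 0.186i)|11⟩

C-Rz(7π/8) leaves the control-|0⟩ kets |00⟩, |01⟩ unchanged and applies Rz(7π/8) to qubit 1 on the control-|1⟩ pair (|10⟩, |11⟩).
Rz(7π/8) = [[e^(−iθ/2), 0], [0, e^(iθ/2)]] with e^(±iθ/2) = cos(θ/2) ± i·sin(θ/2); θ = 7π/8, cos(θ/2) ≈ 0.19509, sin(θ/2) ≈ 0.980785.
With a = amp(|10⟩) = (0.4796 + 0.1442i) and b = amp(|11⟩) = (0.1789 + 0.05379i):
new amp(|10⟩) = (0.19509 - 0.980785i)·a = (0.235 - 0.4423i)
new amp(|11⟩) = (0.19509 + 0.980785i)·b = (-0.01785 + 0.186i)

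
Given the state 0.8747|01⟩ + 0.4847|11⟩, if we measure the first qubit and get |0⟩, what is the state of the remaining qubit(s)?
|1⟩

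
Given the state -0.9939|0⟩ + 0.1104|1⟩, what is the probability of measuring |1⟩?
0.01219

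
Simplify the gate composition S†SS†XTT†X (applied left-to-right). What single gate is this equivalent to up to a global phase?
S†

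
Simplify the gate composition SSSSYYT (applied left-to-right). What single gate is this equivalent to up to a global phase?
T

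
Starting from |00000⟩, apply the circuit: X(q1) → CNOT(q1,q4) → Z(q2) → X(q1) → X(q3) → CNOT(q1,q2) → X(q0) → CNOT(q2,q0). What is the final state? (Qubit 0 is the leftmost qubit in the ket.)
|10011⟩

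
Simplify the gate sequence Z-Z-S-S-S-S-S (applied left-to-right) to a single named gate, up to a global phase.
S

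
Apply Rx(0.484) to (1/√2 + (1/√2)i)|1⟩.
(0.1695 - 0.1695i)|0⟩ + (0.6865 + 0.6865i)|1⟩

Rx(0.484) = [[cos(θ/2), −i·sin(θ/2)], [−i·sin(θ/2), cos(θ/2)]]; θ = 0.484, cos(θ/2) ≈ 0.970861, sin(θ/2) ≈ 0.239645.
With a = amp(|0⟩) = 0 and b = amp(|1⟩) = (1/√2 + (1/√2)i):
new amp(|0⟩) = (0.970861)·a + (-0.239645i)·b = (0.1695 - 0.1695i)
new amp(|1⟩) = (-0.239645i)·a + (0.970861)·b = (0.6865 + 0.6865i)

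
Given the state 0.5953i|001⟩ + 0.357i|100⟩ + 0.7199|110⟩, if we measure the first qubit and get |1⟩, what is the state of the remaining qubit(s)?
0.4443i|00⟩ + 0.8959|10⟩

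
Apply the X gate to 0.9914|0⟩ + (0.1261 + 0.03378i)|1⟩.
(0.1261 + 0.03378i)|0⟩ + 0.9914|1⟩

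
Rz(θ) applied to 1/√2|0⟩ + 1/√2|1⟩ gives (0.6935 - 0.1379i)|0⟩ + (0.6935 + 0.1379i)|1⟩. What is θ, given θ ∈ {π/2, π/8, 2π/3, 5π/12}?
π/8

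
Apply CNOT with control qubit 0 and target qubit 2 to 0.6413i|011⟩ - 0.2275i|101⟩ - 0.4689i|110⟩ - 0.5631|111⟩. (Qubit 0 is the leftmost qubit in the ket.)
0.6413i|011⟩ - 0.2275i|100⟩ - 0.5631|110⟩ - 0.4689i|111⟩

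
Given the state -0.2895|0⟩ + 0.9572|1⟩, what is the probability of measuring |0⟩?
0.08381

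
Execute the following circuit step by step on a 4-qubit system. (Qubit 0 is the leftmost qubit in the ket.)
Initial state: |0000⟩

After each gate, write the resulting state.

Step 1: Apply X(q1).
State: |0100⟩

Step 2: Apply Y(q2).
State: i|0110⟩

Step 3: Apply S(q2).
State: -|0110⟩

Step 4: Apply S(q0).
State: -|0110⟩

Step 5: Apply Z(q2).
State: |0110⟩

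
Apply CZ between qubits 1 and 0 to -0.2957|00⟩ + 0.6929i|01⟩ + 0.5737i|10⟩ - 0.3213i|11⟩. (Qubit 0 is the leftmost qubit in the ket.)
-0.2957|00⟩ + 0.6929i|01⟩ + 0.5737i|10⟩ + 0.3213i|11⟩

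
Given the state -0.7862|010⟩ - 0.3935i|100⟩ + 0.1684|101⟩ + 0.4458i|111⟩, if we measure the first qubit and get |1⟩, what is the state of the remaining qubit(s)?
-0.6367i|00⟩ + 0.2725|01⟩ + 0.7213i|11⟩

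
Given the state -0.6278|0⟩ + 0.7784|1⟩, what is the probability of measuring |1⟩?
0.6059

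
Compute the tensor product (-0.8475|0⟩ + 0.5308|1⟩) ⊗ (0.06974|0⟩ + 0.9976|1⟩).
-0.0591|00⟩ - 0.8455|01⟩ + 0.03702|10⟩ + 0.5295|11⟩

amp(|b₁b₂…⟩) = product of the factor amplitudes for bits b₁, b₂, …; only kets whose every factor amplitude is nonzero survive.
|00⟩: (-0.8475)(0.06974) = -0.0591
|01⟩: (-0.8475)(0.9976) = -0.8455
|10⟩: (0.5308)(0.06974) = 0.03702
|11⟩: (0.5308)(0.9976) = 0.5295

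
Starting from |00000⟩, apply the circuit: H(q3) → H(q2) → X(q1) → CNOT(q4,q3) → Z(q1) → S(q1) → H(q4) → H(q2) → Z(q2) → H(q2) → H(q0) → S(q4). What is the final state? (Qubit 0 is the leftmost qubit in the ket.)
-0.25i|01000⟩ + 0.25|01001⟩ - 0.25i|01010⟩ + 0.25|01011⟩ - 0.25i|01100⟩ + 0.25|01101⟩ - 0.25i|01110⟩ + 0.25|01111⟩ - 0.25i|11000⟩ + 0.25|11001⟩ - 0.25i|11010⟩ + 0.25|11011⟩ - 0.25i|11100⟩ + 0.25|11101⟩ - 0.25i|11110⟩ + 0.25|11111⟩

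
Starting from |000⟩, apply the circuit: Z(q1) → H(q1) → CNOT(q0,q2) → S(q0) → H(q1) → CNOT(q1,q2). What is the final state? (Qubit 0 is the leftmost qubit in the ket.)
|000⟩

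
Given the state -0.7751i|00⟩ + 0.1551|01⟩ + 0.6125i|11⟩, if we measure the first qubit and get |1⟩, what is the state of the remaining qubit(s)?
i|1⟩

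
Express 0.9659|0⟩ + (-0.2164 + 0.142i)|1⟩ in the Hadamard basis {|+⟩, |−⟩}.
(0.53 + 0.1004i)|+⟩ + (0.836 - 0.1004i)|−⟩

With |ψ⟩ = α|0⟩ + β|1⟩, the Hadamard-basis coefficients are ⟨+|ψ⟩ = (α + β)/√2 and ⟨−|ψ⟩ = (α − β)/√2.
Here α = 0.9659, β = (-0.2164 + 0.142i): (α + β)/√2 = (0.53 + 0.1004i), (α − β)/√2 = (0.836 - 0.1004i).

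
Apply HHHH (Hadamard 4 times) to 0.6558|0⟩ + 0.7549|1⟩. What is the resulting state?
0.6558|0⟩ + 0.7549|1⟩

H² = I, so an even number of Hadamards cancels: H^4 = I and the state is unchanged.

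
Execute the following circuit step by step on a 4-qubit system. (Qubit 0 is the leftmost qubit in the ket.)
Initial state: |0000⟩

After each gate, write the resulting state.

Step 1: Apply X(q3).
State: |0001⟩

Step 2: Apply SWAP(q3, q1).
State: |0100⟩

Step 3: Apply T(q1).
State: (1/√2 + (1/√2)i)|0100⟩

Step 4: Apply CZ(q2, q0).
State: (1/√2 + (1/√2)i)|0100⟩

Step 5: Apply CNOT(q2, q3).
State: (1/√2 + (1/√2)i)|0100⟩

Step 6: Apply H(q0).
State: (1/2 + (1/2)i)|0100⟩ + (1/2 + (1/2)i)|1100⟩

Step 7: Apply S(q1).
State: (-1/2 + (1/2)i)|0100⟩ + (-1/2 + (1/2)i)|1100⟩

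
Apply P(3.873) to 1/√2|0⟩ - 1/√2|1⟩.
1/√2|0⟩ + (0.5263 + 0.4723i)|1⟩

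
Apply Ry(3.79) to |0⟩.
-0.3186|0⟩ + 0.9479|1⟩

Ry(3.79) = [[cos(θ/2), −sin(θ/2)], [sin(θ/2), cos(θ/2)]]; θ = 3.79, cos(θ/2) ≈ -0.318554, sin(θ/2) ≈ 0.947905.
With a = amp(|0⟩) = 1 and b = amp(|1⟩) = 0:
new amp(|0⟩) = (-0.318554)·a + (-0.947905)·b = -0.3186
new amp(|1⟩) = (0.947905)·a + (-0.318554)·b = 0.9479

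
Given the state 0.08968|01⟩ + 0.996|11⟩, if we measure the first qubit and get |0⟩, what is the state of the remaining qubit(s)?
|1⟩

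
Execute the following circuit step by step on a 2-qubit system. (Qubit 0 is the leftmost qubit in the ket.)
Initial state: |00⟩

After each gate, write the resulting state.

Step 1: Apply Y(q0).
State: i|10⟩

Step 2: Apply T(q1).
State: i|10⟩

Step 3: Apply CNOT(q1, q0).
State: i|10⟩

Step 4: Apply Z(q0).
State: -i|10⟩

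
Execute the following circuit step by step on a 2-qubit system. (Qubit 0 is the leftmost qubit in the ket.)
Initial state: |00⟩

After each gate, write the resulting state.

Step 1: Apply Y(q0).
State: i|10⟩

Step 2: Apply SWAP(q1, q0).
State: i|01⟩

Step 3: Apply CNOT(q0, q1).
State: i|01⟩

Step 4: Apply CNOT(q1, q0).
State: i|11⟩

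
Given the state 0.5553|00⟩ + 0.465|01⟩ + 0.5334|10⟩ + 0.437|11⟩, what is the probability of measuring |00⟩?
0.3084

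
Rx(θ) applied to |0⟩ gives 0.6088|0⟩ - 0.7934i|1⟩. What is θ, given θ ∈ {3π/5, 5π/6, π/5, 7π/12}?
7π/12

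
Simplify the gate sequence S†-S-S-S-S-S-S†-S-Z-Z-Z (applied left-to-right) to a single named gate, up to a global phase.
Z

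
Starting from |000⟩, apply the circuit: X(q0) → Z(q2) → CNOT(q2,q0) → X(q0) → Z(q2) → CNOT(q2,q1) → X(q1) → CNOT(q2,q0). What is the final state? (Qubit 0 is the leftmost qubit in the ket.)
|010⟩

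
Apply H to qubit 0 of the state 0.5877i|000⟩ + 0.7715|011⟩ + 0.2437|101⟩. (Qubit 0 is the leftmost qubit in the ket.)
0.4156i|000⟩ + 0.1723|001⟩ + 0.5455|011⟩ + 0.4156i|100⟩ - 0.1723|101⟩ + 0.5455|111⟩

H on qubit 0 mixes each pair of kets that differ only in qubit 0: amplitudes (a, b) of (|…0…⟩, |…1…⟩) become ((a + b)/√2, (a − b)/√2). Kets absent from the input have amplitude 0.
(|000⟩, |100⟩): (a, b) = (0.5877i, 0) → (0.4156i, 0.4156i)
(|001⟩, |101⟩): (a, b) = (0, 0.2437) → (0.1723, -0.1723)
(|011⟩, |111⟩): (a, b) = (0.7715, 0) → (0.5455, 0.5455)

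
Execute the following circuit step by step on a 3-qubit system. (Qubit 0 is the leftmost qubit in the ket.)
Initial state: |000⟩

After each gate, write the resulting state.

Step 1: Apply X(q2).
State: |001⟩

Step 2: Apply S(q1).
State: |001⟩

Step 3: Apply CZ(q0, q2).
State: |001⟩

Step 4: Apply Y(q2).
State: -i|000⟩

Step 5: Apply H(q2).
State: -(1/√2)i|000⟩ - (1/√2)i|001⟩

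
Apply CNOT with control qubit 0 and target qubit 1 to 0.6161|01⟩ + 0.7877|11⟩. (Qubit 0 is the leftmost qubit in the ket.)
0.6161|01⟩ + 0.7877|10⟩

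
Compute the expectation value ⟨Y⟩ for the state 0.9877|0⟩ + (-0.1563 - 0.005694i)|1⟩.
-0.01125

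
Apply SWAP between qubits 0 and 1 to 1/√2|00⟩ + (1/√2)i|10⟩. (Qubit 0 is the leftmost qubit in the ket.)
1/√2|00⟩ + (1/√2)i|01⟩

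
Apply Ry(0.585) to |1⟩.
-0.2883|0⟩ + 0.9575|1⟩

Ry(0.585) = [[cos(θ/2), −sin(θ/2)], [sin(θ/2), cos(θ/2)]]; θ = 0.585, cos(θ/2) ≈ 0.957526, sin(θ/2) ≈ 0.288347.
With a = amp(|0⟩) = 0 and b = amp(|1⟩) = 1:
new amp(|0⟩) = (0.957526)·a + (-0.288347)·b = -0.2883
new amp(|1⟩) = (0.288347)·a + (0.957526)·b = 0.9575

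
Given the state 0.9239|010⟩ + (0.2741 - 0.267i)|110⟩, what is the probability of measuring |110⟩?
0.1464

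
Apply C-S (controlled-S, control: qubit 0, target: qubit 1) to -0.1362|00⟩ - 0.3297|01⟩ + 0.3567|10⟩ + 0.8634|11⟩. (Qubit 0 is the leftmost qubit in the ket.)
-0.1362|00⟩ - 0.3297|01⟩ + 0.3567|10⟩ + 0.8634i|11⟩

C-S leaves the control-|0⟩ kets |00⟩, |01⟩ unchanged and applies S to qubit 1 on the control-|1⟩ pair (|10⟩, |11⟩).
S = [[1, 0], [0, i]].
With a = amp(|10⟩) = 0.3567 and b = amp(|11⟩) = 0.8634:
new amp(|10⟩) = (1)·a = 0.3567
new amp(|11⟩) = (i)·b = 0.8634i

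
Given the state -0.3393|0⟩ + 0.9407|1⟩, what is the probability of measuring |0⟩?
0.1151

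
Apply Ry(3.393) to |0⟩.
-0.1254|0⟩ + 0.9921|1⟩

Ry(3.393) = [[cos(θ/2), −sin(θ/2)], [sin(θ/2), cos(θ/2)]]; θ = 3.393, cos(θ/2) ≈ -0.125373, sin(θ/2) ≈ 0.99211.
With a = amp(|0⟩) = 1 and b = amp(|1⟩) = 0:
new amp(|0⟩) = (-0.125373)·a + (-0.99211)·b = -0.1254
new amp(|1⟩) = (0.99211)·a + (-0.125373)·b = 0.9921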